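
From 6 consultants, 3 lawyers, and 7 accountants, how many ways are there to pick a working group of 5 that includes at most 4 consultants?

Split by how many consultants are chosen (0 through 4).
Sum: C(6,0)·C(10,5) + C(6,1)·C(10,4) + C(6,2)·C(10,3) + C(6,3)·C(10,2) + C(6,4)·C(10,1) = 252 + 1260 + 1800 + 900 + 150 = 4362.

4362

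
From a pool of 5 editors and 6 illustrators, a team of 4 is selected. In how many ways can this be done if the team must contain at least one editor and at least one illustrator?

310

With no constraint there are C(11,4) = 330 possible selections.
Subtract selections that omit an entire group: no editors → C(6,4) = 15; no illustrators → C(5,4) = 5.
Both groups omitted at once is impossible, so 330 − 20 = 310.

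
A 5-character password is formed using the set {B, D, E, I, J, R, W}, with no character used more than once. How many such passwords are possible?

2520

With no repetition, fill the 5 characters in order: 7 choices, then 6, down to 3.
7 × 6 × 5 × 4 × 3 = 2520.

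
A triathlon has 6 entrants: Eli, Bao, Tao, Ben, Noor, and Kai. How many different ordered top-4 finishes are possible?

This is an ordered selection of 4 from 6: P(6,4).
That gives 6 × 5 × 4 × 3 = 360.

360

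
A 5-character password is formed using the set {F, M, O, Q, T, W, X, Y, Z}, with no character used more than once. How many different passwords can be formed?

With no repetition, fill the 5 characters in order: 9 choices, then 8, down to 5.
9 × 8 × 7 × 6 × 5 = 15120.

15120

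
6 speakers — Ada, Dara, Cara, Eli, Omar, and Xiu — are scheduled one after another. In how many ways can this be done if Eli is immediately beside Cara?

240

Place the 4 others and the Eli-Cara pair as 5 objects in a line; the pair has 2 internal arrangements.
That gives 2 × 5! = 2 × 120 = 240.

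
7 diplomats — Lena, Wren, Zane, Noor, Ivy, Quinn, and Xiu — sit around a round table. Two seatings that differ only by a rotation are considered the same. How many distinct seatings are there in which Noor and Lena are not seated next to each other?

480

Without the restriction there are (6)! = 720 seatings.
Those with Noor next to Lena: fuse the pair into one unit and seat 6 units around a circle — 2·(5)! = 240.
Subtracting, 720 − 240 = 480.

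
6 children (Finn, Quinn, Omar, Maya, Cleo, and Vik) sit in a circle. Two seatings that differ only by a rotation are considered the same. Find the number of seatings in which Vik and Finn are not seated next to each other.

All circular seatings of 6 people number (5)! = 120.
Those with Vik next to Finn: fuse the pair into one unit and seat 5 units around a circle — 2·(4)! = 48.
Subtracting, 120 − 48 = 72.

72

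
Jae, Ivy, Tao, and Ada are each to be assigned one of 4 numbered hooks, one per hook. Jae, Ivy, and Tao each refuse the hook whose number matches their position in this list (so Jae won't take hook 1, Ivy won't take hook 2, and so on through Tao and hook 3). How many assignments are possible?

11

Let Aᵢ (for i ∈ {1, 2, 3}) be the placements that put person i in their forbidden hook. Any j of these fix j positions, leaving (4−j)! ways to fill the rest, and there are C(3,j) ways to pick which j.
By inclusion–exclusion, the number of valid placements is Σ_{j=0}^{3} (−1)^j C(3,j)·(4−j)!.
Computing: 24 − 18 + 6 − 1 = 11.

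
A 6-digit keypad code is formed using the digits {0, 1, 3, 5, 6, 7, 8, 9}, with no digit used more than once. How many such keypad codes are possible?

Choose and order 6 of the 8 symbols: the first digit has 8 options, the next 7, and so on down to 3.
That product is 8 × 7 × 6 × 5 × 4 × 3 = 20160.

20160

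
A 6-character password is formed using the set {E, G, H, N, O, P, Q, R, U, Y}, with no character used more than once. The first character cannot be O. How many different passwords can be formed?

136080

The first character has 10−1 = 9 choices (anything except O).
The remaining 5 characters are filled from the other 9 symbols without repetition: 9 × 8 × 7 × 6 × 5 = 15120.
Total: 9 × 15120 = 136080.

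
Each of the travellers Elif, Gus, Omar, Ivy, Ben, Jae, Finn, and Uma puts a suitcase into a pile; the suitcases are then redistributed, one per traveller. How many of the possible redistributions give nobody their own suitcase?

14833

This is the derangement count D_8: permutations of 8 items with no fixed point.
By inclusion–exclusion this is Σ_{j=0}^{8} (−1)^j C(8,j)·(8−j)!.
Computing: 40320 − 40320 + 20160 − 6720 + 1680 − 336 + 56 − 8 + 1 = 14833.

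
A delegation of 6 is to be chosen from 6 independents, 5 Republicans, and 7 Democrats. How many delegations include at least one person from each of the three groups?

With no constraint there are C(18,6) = 18564 possible selections.
Selections missing a whole group: no independents → C(12,6) = 924; no Republicans → C(13,6) = 1716; no Democrats → C(11,6) = 462.
Add back selections omitting two groups (i.e. drawn from a single group): C(6,6) + C(5,6) + C(7,6) = 8.
By inclusion–exclusion: 18564 − 3102 + 8 = 15470.

15470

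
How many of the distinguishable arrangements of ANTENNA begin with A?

120

With the first slot taken by A, it remains to arrange the other 6 letters (NTENNA).
Those 6 letters have N appearing 3 times, giving (6)!/(3!) = 120.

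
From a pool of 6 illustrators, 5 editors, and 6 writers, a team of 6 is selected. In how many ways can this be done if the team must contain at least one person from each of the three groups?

10530

Total 6-person selections from all 17: C(17,6) = 12376.
Selections missing a whole group: no illustrators → C(11,6) = 462; no editors → C(12,6) = 924; no writers → C(11,6) = 462.
Add back selections omitting two groups (i.e. drawn from a single group): C(6,6) + C(5,6) + C(6,6) = 2.
By inclusion–exclusion: 12376 − 1848 + 2 = 10530.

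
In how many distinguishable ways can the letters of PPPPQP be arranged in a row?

6

PPPPQP has 6 letters with P appearing 5 times.
Dividing 6! = 720 by 5! = 120 for the repeated letters gives 6.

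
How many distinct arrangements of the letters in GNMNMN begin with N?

Fix N in the first position and arrange the remaining 5 letters.
Those 5 letters have M appearing twice and N appearing twice, giving (5)!/(2!·2!) = 30.

30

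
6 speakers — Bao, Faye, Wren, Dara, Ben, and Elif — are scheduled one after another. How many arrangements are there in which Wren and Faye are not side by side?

There are 6! = 720 arrangements in all. If Wren and Faye are adjacent, merging them into one block gives 2·(5)! = 240 arrangements.
Complementary counting: 720 − 240 = 480.

480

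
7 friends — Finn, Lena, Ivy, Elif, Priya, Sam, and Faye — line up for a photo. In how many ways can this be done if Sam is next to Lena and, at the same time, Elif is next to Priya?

Treat {Sam,Lena} as one block (2 orders) and {Elif,Priya} as another (2 orders).
That leaves 5 units to arrange: 2 × 2 × 5! = 4 × 120 = 480.

480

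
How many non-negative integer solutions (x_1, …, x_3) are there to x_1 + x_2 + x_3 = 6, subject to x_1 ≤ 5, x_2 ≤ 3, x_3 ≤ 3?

Without the upper bounds there are C(8,2) = 28 ways to split 6 among 3 variables.
Subtract solutions that violate a single cap (substitute x_i' = x_i − (cap_i+1)): x_1 ≥ 6 gives C(2,2) = 1; x_2 ≥ 4 gives C(4,2) = 6; x_3 ≥ 4 gives C(4,2) = 6. Together 13.
No two caps can be exceeded simultaneously, so the pair terms are all 0.
By inclusion–exclusion the count is 28 − 13 + 0 = 15.

15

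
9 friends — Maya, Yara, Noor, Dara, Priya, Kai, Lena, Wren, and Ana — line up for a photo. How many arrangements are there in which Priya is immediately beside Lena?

Place the 7 others and the Priya-Lena pair as 8 objects in a line; the pair has 2 internal arrangements.
So the count is 2·(8)! = 80640.

80640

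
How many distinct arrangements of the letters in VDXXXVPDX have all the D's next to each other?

Treat the 2 copies of D as a single block. The multiset to arrange is then {DD, P, V, V, X, X, X, X}, 8 items in all.
That gives (8)!/(4!·2!) = 840 arrangements.

840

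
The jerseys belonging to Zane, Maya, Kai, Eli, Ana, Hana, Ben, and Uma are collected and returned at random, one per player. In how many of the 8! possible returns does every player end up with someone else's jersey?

14833

Let Aᵢ be the assignments in which player i gets their old jersey. We want the size of the complement of A₁∪…∪A_8.
By inclusion–exclusion this is Σ_{j=0}^{8} (−1)^j C(8,j)·(8−j)!.
Computing: 40320 − 40320 + 20160 − 6720 + 1680 − 336 + 56 − 8 + 1 = 14833.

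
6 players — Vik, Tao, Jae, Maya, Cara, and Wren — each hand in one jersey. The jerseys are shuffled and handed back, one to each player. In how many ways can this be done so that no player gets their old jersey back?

Count assignments avoiding every fixed point. For any j of the 6 players fixed to their old jersey, the other 6−j can be arranged in (6−j)! ways.
By inclusion–exclusion this is Σ_{j=0}^{6} (−1)^j C(6,j)·(6−j)!.
Computing: 720 − 720 + 360 − 120 + 30 − 6 + 1 = 265.

265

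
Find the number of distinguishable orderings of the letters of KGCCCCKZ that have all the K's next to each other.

210

Treat the 2 copies of K as a single block. The multiset to arrange is then {KK, C, C, C, C, G, Z}, 7 items in all.
That gives (7)!/(4!) = 210 arrangements.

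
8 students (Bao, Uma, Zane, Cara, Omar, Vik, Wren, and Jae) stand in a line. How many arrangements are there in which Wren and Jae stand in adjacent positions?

Place the 6 others and the Wren-Jae pair as 7 objects in a line; the pair has 2 internal arrangements.
So the count is 2·(7)! = 10080.

10080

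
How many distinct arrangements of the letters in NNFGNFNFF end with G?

70

With the last slot taken by G, it remains to arrange the other 8 letters (NNFNFNFF).
Those 8 letters have F appearing 4 times and N appearing 4 times, giving (8)!/(4!·4!) = 70.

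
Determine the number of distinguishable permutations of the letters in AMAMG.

Letter multiplicities in AMAMG: A×2, G×1, M×2.
Dividing 5! = 120 by 2!·2! = 4 for the repeated letters gives 30.

30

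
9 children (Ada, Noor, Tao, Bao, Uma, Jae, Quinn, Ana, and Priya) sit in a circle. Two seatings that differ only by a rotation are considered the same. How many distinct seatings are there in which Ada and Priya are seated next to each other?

Glue Ada and Priya into a block (2 internal orders). Seating 8 units around a circle gives (7)! arrangements.
So 2 × (7)! = 2 × 5040 = 10080.

10080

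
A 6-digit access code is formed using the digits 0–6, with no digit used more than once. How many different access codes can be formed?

5040

With no repetition, fill the 6 digits in order: 7 choices, then 6, down to 2.
That product is 7 × 6 × 5 × 4 × 3 × 2 = 5040.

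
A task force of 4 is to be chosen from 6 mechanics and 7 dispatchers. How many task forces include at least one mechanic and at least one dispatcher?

665

With no constraint there are C(13,4) = 715 possible selections.
Subtract selections that omit an entire group: no mechanics → C(7,4) = 35; no dispatchers → C(6,4) = 15.
Both groups omitted at once is impossible, so 715 − 50 = 665.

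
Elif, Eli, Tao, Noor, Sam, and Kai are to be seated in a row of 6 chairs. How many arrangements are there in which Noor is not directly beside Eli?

Of the 6! = 720 arrangements, those with Noor and Eli adjacent number 2 × 5! = 240 (treat the pair as a block with 2 internal orders).
Complementary counting: 720 − 240 = 480.

480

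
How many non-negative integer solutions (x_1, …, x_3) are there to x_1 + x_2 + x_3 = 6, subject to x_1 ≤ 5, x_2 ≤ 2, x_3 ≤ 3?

11

By stars and bars, unrestricted non-negative solutions to x_1+…+x_3 = 6 number C(6+2,2) = 28.
Subtract solutions that violate a single cap (substitute x_i' = x_i − (cap_i+1)): x_1 ≥ 6 gives C(2,2) = 1; x_2 ≥ 3 gives C(5,2) = 10; x_3 ≥ 4 gives C(4,2) = 6. Together 17.
No two caps can be exceeded simultaneously, so the pair terms are all 0.
By inclusion–exclusion the count is 28 − 17 + 0 = 11.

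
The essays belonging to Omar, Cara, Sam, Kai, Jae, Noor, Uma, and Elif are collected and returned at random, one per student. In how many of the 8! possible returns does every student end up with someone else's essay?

14833

Let Aᵢ be the assignments in which student i gets their own essay. We want the size of the complement of A₁∪…∪A_8.
By inclusion–exclusion this is Σ_{j=0}^{8} (−1)^j C(8,j)·(8−j)!.
Computing: 40320 − 40320 + 20160 − 6720 + 1680 − 336 + 56 − 8 + 1 = 14833.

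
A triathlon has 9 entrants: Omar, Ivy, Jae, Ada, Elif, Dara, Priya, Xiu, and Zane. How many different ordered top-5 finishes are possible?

15120

There are 9 choices for 1st place, 8 for 2nd, and so on down to 5 for position 5.
That gives 9 × 8 × 7 × 6 × 5 = 15120.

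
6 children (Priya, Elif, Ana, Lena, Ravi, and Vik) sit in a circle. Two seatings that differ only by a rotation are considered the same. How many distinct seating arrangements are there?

Around a circle, 6 distinct people have 6!/6 = (5)! = 120 rotationally distinct seatings.

120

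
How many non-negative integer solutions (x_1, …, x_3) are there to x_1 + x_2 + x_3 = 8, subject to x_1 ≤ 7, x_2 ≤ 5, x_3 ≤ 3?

By stars and bars, unrestricted non-negative solutions to x_1+…+x_3 = 8 number C(8+2,2) = 45.
Subtract solutions that violate a single cap (substitute x_i' = x_i − (cap_i+1)): x_1 ≥ 8 gives C(2,2) = 1; x_2 ≥ 6 gives C(4,2) = 6; x_3 ≥ 4 gives C(6,2) = 15. Together 22.
No two caps can be exceeded simultaneously, so the pair terms are all 0.
By inclusion–exclusion the count is 45 − 22 + 0 = 23.

23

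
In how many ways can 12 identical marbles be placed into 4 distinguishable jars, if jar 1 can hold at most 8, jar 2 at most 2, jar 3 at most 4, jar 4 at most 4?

56

Without the upper bounds there are C(15,3) = 455 ways to split 12 among 4 jars.
Subtract solutions that violate a single cap (substitute x_i' = x_i − (cap_i+1)): x_1 ≥ 9 gives C(6,3) = 20; x_2 ≥ 3 gives C(12,3) = 220; x_3 ≥ 5 gives C(10,3) = 120; x_4 ≥ 5 gives C(10,3) = 120. Together 480.
Add back pairs where two caps are both exceeded: 1 + 0 + 0 + 35 + 35 + 10 = 81.
By inclusion–exclusion the count is 455 − 480 + 81 = 56.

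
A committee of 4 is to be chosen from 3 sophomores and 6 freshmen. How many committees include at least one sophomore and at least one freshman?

111

With no constraint there are C(9,4) = 126 possible selections.
Subtract selections that omit an entire group: no sophomores → C(6,4) = 15; no freshmen → C(3,4) = 0.
Both groups omitted at once is impossible, so 126 − 15 = 111.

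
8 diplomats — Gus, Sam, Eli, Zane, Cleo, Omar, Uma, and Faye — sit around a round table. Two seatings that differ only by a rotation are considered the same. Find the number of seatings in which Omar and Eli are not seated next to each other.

Without the restriction there are (7)! = 5040 seatings.
Seatings with Omar beside Eli: treat them as a block with 2 internal orders, giving 2 × (6)! = 1440.
Subtracting, 5040 − 1440 = 3600.

3600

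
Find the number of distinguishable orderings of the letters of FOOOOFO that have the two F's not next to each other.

15

Total arrangements of FOOOOFO: 7!/(5!·2!) = 21.
Arrangements with the F's together: treat FF as one letter, giving (6)!/(5!) = 6.
Hence 21 − 6 = 15.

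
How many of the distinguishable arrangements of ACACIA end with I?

With the last slot taken by I, it remains to arrange the other 5 letters (ACACA).
Those 5 letters have A appearing 3 times and C appearing twice, giving (5)!/(3!·2!) = 10.

10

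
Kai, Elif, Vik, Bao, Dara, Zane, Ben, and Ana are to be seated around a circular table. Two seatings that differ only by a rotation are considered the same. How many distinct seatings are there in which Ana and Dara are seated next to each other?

1440

Glue Ana and Dara into a block (2 internal orders). Seating 7 units around a circle gives (6)! arrangements.
So 2 × (6)! = 2 × 720 = 1440.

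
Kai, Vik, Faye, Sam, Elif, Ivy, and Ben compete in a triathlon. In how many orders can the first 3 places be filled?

There are 7 choices for 1st place, 6 for 2nd, and 5 for 3rd.
That gives 7 × 6 × 5 = 210.

210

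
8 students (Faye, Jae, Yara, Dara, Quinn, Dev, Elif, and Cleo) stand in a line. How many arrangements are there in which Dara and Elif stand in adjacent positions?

Treat {Dara, Elif} as a single unit. There are 7 units to order, and the pair itself can be ordered 2 ways.
That gives 2 × 7! = 2 × 5040 = 10080.

10080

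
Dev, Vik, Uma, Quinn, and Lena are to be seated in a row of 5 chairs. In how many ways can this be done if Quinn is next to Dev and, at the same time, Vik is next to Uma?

Treat {Quinn,Dev} as one block (2 orders) and {Vik,Uma} as another (2 orders).
That leaves 3 units to arrange: 2 × 2 × 3! = 4 × 6 = 24.

24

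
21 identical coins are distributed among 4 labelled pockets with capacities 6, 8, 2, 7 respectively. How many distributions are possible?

10

Without the upper bounds there are C(24,3) = 2024 ways to split 21 among 4 pockets.
Subtract solutions that violate a single cap (substitute x_i' = x_i − (cap_i+1)): x_1 ≥ 7 gives C(17,3) = 680; x_2 ≥ 9 gives C(15,3) = 455; x_3 ≥ 3 gives C(21,3) = 1330; x_4 ≥ 8 gives C(16,3) = 560. Together 3025.
Add back pairs where two caps are both exceeded: 56 + 364 + 84 + 220 + 35 + 286 = 1045.
Subtract triples: 10 + 0 + 20 + 4 = 34.
By inclusion–exclusion the count is 2024 − 3025 + 1045 − 34 = 10.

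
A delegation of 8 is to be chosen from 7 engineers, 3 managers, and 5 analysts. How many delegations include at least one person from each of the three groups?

Total 8-person selections from all 15: C(15,8) = 6435.
Subtract selections that omit an entire group: no engineers → C(8,8) = 1; no managers → C(12,8) = 495; no analysts → C(10,8) = 45.
Add back selections omitting two groups (i.e. drawn from a single group): C(7,8) + C(3,8) + C(5,8) = 0.
By inclusion–exclusion: 6435 − 541 + 0 = 5894.

5894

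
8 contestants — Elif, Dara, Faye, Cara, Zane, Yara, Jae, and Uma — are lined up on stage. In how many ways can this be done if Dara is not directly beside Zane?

There are 8! = 40320 arrangements in all. If Dara and Zane are adjacent, merging them into one block gives 2·(7)! = 10080 arrangements.
So 40320 − 10080 = 30240 arrangements keep them apart.

30240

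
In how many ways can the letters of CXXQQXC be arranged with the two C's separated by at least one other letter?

150

Total arrangements of CXXQQXC: 7!/(3!·2!·2!) = 210.
Arrangements with the C's together: treat CC as one letter, giving (6)!/(3!·2!) = 60.
Subtracting, 210 − 60 = 150 arrangements keep the C's apart.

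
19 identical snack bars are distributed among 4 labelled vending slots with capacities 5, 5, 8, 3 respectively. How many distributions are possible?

Ignoring the caps, the number of non-negative solutions to x_1+…+x_4 = 19 is C(22,3) = 1540.
Subtract solutions that violate a single cap (substitute x_i' = x_i − (cap_i+1)): x_1 ≥ 6 gives C(16,3) = 560; x_2 ≥ 6 gives C(16,3) = 560; x_3 ≥ 9 gives C(13,3) = 286; x_4 ≥ 4 gives C(18,3) = 816. Together 2222.
Add back pairs where two caps are both exceeded: 120 + 35 + 220 + 35 + 220 + 84 = 714.
Subtract triples: 0 + 20 + 1 + 1 = 22.
By inclusion–exclusion the count is 1540 − 2222 + 714 − 22 = 10.

10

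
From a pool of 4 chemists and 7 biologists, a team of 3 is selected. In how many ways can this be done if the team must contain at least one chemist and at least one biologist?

Total 3-person selections from all 11: C(11,3) = 165.
Subtract selections that omit an entire group: no chemists → C(7,3) = 35; no biologists → C(4,3) = 4.
Both groups omitted at once is impossible, so 165 − 39 = 126.

126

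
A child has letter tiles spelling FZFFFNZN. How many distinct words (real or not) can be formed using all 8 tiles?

Letter multiplicities in FZFFFNZN: F×4, N×2, Z×2.
So there are 8! / (4!·2!·2!) = 420 distinguishable arrangements.

420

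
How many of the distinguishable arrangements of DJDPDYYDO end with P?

840

With the last slot taken by P, it remains to arrange the other 8 letters (DJDDYYDO).
Those 8 letters have D appearing 4 times and Y appearing twice, giving (8)!/(4!·2!) = 840.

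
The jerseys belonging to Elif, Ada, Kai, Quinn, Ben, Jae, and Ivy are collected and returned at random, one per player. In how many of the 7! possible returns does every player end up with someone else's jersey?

Count assignments avoiding every fixed point. For any j of the 7 players fixed to their old jersey, the other 7−j can be arranged in (7−j)! ways.
By inclusion–exclusion this is Σ_{j=0}^{7} (−1)^j C(7,j)·(7−j)!.
Computing: 5040 − 5040 + 2520 − 840 + 210 − 42 + 7 − 1 = 1854.

1854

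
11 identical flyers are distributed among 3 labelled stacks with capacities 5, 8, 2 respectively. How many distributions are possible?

Without the upper bounds there are C(13,2) = 78 ways to split 11 among 3 stacks.
Subtract solutions that violate a single cap (substitute x_i' = x_i − (cap_i+1)): x_1 ≥ 6 gives C(7,2) = 21; x_2 ≥ 9 gives C(4,2) = 6; x_3 ≥ 3 gives C(10,2) = 45. Together 72.
Add back pairs where two caps are both exceeded: 0 + 6 + 0 = 6.
By inclusion–exclusion the count is 78 − 72 + 6 = 12.

12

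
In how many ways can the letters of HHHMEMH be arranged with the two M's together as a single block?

30

Treat the 2 copies of M as a single block. The multiset to arrange is then {MM, E, H, H, H, H}, 6 items in all.
That gives (6)!/(4!) = 30 arrangements.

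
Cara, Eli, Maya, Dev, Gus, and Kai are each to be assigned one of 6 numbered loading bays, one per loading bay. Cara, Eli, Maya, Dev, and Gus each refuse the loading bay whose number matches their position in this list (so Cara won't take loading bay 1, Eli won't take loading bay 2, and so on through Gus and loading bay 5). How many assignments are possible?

309

Let Aᵢ (for 1 ≤ i ≤ 5) be the placements that put person i in their forbidden loading bay. Any j of these fix j positions, leaving (6−j)! ways to fill the rest, and there are C(5,j) ways to pick which j.
By inclusion–exclusion, the number of valid placements is Σ_{j=0}^{5} (−1)^j C(5,j)·(6−j)!.
Computing: 720 − 600 + 240 − 60 + 10 − 1 = 309.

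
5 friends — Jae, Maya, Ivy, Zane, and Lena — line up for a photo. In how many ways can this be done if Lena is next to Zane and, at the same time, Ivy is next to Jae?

24

Treat {Lena,Zane} as one block (2 orders) and {Ivy,Jae} as another (2 orders).
That leaves 3 units to arrange: 2 × 2 × 3! = 4 × 6 = 24.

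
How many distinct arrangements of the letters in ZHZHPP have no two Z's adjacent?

There are 6!/(2!·2!·2!) = 90 arrangements of ZHZHPP in total.
Arrangements with the Z's together: treat ZZ as one letter, giving (5)!/(2!·2!) = 30.
Hence 90 − 30 = 60.

60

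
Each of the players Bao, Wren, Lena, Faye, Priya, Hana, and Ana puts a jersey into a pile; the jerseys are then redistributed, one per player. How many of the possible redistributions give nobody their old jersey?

1854

Count assignments avoiding every fixed point. For any j of the 7 players fixed to their old jersey, the other 7−j can be arranged in (7−j)! ways.
By inclusion–exclusion this is Σ_{j=0}^{7} (−1)^j C(7,j)·(7−j)!.
Computing: 5040 − 5040 + 2520 − 840 + 210 − 42 + 7 − 1 = 1854.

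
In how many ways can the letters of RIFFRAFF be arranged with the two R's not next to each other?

630

There are 8!/(4!·2!) = 840 arrangements of RIFFRAFF in total.
If the two R's are adjacent, glue them into one block, leaving 7 items to arrange: (7)!/(4!) = 210 ways.
Subtracting, 840 − 210 = 630 arrangements keep the R's apart.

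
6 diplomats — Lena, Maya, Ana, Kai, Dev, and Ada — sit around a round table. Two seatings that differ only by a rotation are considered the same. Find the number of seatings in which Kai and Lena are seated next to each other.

Glue Kai and Lena into a block (2 internal orders). Seating 5 units around a circle gives (4)! arrangements.
So 2 × (4)! = 2 × 24 = 48.

48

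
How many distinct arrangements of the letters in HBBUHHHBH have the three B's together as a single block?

42

Treat the 3 copies of B as a single block. The multiset to arrange is then {BBB, H, H, H, H, H, U}, 7 items in all.
That gives (7)!/(5!) = 42 arrangements.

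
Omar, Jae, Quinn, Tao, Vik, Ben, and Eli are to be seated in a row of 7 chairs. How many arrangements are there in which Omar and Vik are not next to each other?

3600

There are 7! = 5040 arrangements in all. If Omar and Vik are adjacent, merging them into one block gives 2·(6)! = 1440 arrangements.
Complementary counting: 5040 − 1440 = 3600.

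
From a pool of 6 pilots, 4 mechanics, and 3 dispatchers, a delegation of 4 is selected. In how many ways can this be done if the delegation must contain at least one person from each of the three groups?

Unrestricted: C(13,4) = 715 ways to pick any 4 of the 13.
Selections missing a whole group: no pilots → C(7,4) = 35; no mechanics → C(9,4) = 126; no dispatchers → C(10,4) = 210.
Add back selections omitting two groups (i.e. drawn from a single group): C(6,4) + C(4,4) + C(3,4) = 16.
By inclusion–exclusion: 715 − 371 + 16 = 360.

360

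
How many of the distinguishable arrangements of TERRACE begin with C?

180

Fix C in the first position and arrange the remaining 6 letters.
Those 6 letters have E appearing twice and R appearing twice, giving (6)!/(2!·2!) = 180.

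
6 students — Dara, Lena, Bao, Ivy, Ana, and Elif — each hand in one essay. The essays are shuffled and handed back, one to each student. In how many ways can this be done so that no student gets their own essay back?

265

Let Aᵢ be the assignments in which student i gets their own essay. We want the size of the complement of A₁∪…∪A_6.
By inclusion–exclusion this is Σ_{j=0}^{6} (−1)^j C(6,j)·(6−j)!.
Computing: 720 − 720 + 360 − 120 + 30 − 6 + 1 = 265.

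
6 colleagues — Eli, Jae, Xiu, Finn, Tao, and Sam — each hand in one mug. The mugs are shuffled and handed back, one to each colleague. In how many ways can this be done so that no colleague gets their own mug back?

265

This is the derangement count D_6: permutations of 6 items with no fixed point.
By inclusion–exclusion this is Σ_{j=0}^{6} (−1)^j C(6,j)·(6−j)!.
Computing: 720 − 720 + 360 − 120 + 30 − 6 + 1 = 265.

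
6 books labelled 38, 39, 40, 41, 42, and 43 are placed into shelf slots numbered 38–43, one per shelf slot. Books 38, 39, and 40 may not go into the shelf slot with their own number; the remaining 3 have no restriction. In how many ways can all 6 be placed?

426

Let Aᵢ (for i ∈ {38, 39, 40}) be the placements that put book i in its forbidden shelf slot. Any j of these fix j positions, leaving (6−j)! ways to fill the rest, and there are C(3,j) ways to pick which j.
By inclusion–exclusion, the number of valid placements is Σ_{j=0}^{3} (−1)^j C(3,j)·(6−j)!.
Computing: 720 − 360 + 72 − 6 = 426.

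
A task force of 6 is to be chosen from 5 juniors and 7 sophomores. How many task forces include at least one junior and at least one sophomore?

917

With no constraint there are C(12,6) = 924 possible selections.
Selections missing a whole group: no juniors → C(7,6) = 7; no sophomores → C(5,6) = 0.
Both groups omitted at once is impossible, so 924 − 7 = 917.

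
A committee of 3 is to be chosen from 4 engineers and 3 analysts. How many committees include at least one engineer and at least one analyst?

30

Total 3-person selections from all 7: C(7,3) = 35.
Selections missing a whole group: no engineers → C(3,3) = 1; no analysts → C(4,3) = 4.
Both groups omitted at once is impossible, so 35 − 5 = 30.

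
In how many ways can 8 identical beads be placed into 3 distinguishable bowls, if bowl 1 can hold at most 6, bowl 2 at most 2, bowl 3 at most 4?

Ignoring the caps, the number of non-negative solutions to x_1+…+x_3 = 8 is C(10,2) = 45.
Subtract solutions that violate a single cap (substitute x_i' = x_i − (cap_i+1)): x_1 ≥ 7 gives C(3,2) = 3; x_2 ≥ 3 gives C(7,2) = 21; x_3 ≥ 5 gives C(5,2) = 10. Together 34.
Add back pairs where two caps are both exceeded: 0 + 0 + 1 = 1.
By inclusion–exclusion the count is 45 − 34 + 1 = 12.

12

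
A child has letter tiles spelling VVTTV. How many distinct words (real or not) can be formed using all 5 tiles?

10

Letter multiplicities in VVTTV: T×2, V×3.
The number of distinct arrangements is 5!/(3!·2!) = 120/12 = 10.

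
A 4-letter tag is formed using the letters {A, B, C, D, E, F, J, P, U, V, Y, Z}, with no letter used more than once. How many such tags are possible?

This is a permutation of 4 out of 12: P(12,4) = 12!/8!.
12 × 11 × 10 × 9 = 11880.

11880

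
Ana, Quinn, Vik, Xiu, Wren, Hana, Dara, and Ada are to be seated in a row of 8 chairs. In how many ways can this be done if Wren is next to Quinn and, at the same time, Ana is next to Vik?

Treat {Wren,Quinn} as one block (2 orders) and {Ana,Vik} as another (2 orders).
That leaves 6 units to arrange: 2 × 2 × 6! = 4 × 720 = 2880.

2880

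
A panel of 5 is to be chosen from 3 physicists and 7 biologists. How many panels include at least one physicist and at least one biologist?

Unrestricted: C(10,5) = 252 ways to pick any 5 of the 10.
Selections missing a whole group: no physicists → C(7,5) = 21; no biologists → C(3,5) = 0.
Both groups omitted at once is impossible, so 252 − 21 = 231.

231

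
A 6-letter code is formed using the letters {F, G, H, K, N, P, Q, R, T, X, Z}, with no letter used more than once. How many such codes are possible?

332640

Choose and order 6 of the 11 symbols: the first letter has 11 options, the next 10, and so on down to 6.
That product is 11 × 10 × 9 × 8 × 7 × 6 = 332640.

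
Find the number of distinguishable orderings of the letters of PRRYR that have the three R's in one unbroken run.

Treat the 3 copies of R as a single block. The multiset to arrange is then {RRR, P, Y}, 3 items in all.
All 3 items are distinct, so there are (3)! = 6 arrangements.

6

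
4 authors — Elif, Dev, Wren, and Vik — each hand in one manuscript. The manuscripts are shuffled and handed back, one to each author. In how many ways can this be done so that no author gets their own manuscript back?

Count assignments avoiding every fixed point. For any j of the 4 authors fixed to their own manuscript, the other 4−j can be arranged in (4−j)! ways.
By inclusion–exclusion this is Σ_{j=0}^{4} (−1)^j C(4,j)·(4−j)!.
Computing: 24 − 24 + 12 − 4 + 1 = 9.

9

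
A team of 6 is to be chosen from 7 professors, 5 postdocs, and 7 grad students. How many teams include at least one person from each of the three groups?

22295

With no constraint there are C(19,6) = 27132 possible selections.
Subtract selections that omit an entire group: no professors → C(12,6) = 924; no postdocs → C(14,6) = 3003; no grad students → C(12,6) = 924.
Add back selections omitting two groups (i.e. drawn from a single group): C(7,6) + C(5,6) + C(7,6) = 14.
By inclusion–exclusion: 27132 − 4851 + 14 = 22295.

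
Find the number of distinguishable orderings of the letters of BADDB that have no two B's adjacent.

There are 5!/(2!·2!) = 30 arrangements of BADDB in total.
Arrangements with the B's together: treat BB as one letter, giving (4)!/(2!) = 12.
Subtracting, 30 − 12 = 18 arrangements keep the B's apart.

18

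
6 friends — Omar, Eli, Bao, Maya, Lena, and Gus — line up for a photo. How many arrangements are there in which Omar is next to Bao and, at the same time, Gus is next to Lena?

Treat {Omar,Bao} as one block (2 orders) and {Gus,Lena} as another (2 orders).
That leaves 4 units to arrange: 2 × 2 × 4! = 4 × 24 = 96.

96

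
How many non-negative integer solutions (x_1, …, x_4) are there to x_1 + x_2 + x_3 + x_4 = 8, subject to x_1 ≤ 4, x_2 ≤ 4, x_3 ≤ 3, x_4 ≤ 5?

Without the upper bounds there are C(11,3) = 165 ways to split 8 among 4 variables.
Subtract solutions that violate a single cap (substitute x_i' = x_i − (cap_i+1)): x_1 ≥ 5 gives C(6,3) = 20; x_2 ≥ 5 gives C(6,3) = 20; x_3 ≥ 4 gives C(7,3) = 35; x_4 ≥ 6 gives C(5,3) = 10. Together 85.
No two caps can be exceeded simultaneously, so the pair terms are all 0.
By inclusion–exclusion the count is 165 − 85 + 0 = 80.

80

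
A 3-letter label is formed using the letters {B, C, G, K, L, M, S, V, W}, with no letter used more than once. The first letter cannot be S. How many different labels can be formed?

The first letter has 9−1 = 8 choices (anything except S).
The remaining 2 letters are filled from the other 8 symbols without repetition: 8 × 7 = 56.
Total: 8 × 56 = 448.

448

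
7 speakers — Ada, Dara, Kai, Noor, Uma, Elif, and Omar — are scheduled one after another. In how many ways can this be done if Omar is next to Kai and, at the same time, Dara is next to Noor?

Treat {Omar,Kai} as one block (2 orders) and {Dara,Noor} as another (2 orders).
That leaves 5 units to arrange: 2 × 2 × 5! = 4 × 120 = 480.

480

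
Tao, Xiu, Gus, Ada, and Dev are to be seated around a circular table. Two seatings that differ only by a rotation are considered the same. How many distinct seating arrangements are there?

Around a circle, 5 distinct people have 5!/5 = (4)! = 24 rotationally distinct seatings.

24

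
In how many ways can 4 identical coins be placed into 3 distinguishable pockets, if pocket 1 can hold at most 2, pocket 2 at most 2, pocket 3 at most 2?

By stars and bars, unrestricted non-negative solutions to x_1+…+x_3 = 4 number C(4+2,2) = 15.
Subtract solutions that violate a single cap (substitute x_i' = x_i − (cap_i+1)): x_1 ≥ 3 gives C(3,2) = 3; x_2 ≥ 3 gives C(3,2) = 3; x_3 ≥ 3 gives C(3,2) = 3. Together 9.
No two caps can be exceeded simultaneously, so the pair terms are all 0.
By inclusion–exclusion the count is 15 − 9 + 0 = 6.

6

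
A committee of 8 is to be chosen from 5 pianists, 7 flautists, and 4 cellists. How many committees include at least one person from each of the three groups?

12201

With no constraint there are C(16,8) = 12870 possible selections.
Selections missing a whole group: no pianists → C(11,8) = 165; no flautists → C(9,8) = 9; no cellists → C(12,8) = 495.
Add back selections omitting two groups (i.e. drawn from a single group): C(5,8) + C(7,8) + C(4,8) = 0.
By inclusion–exclusion: 12870 − 669 + 0 = 12201.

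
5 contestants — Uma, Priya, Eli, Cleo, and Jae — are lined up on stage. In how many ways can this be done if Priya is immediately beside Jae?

Treat {Priya, Jae} as a single unit. There are 4 units to order, and the pair itself can be ordered 2 ways.
So the count is 2·(4)! = 48.

48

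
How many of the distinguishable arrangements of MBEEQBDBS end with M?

3360

With the last slot taken by M, it remains to arrange the other 8 letters (BEEQBDBS).
Those 8 letters have B appearing 3 times and E appearing twice, giving (8)!/(3!·2!) = 3360.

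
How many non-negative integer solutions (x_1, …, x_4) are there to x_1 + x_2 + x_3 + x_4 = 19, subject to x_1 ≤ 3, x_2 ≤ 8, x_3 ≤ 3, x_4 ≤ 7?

10

By stars and bars, unrestricted non-negative solutions to x_1+…+x_4 = 19 number C(19+3,3) = 1540.
Subtract solutions that violate a single cap (substitute x_i' = x_i − (cap_i+1)): x_1 ≥ 4 gives C(18,3) = 816; x_2 ≥ 9 gives C(13,3) = 286; x_3 ≥ 4 gives C(18,3) = 816; x_4 ≥ 8 gives C(14,3) = 364. Together 2282.
Add back pairs where two caps are both exceeded: 84 + 364 + 120 + 84 + 10 + 120 = 782.
Subtract triples: 10 + 0 + 20 + 0 = 30.
By inclusion–exclusion the count is 1540 − 2282 + 782 − 30 = 10.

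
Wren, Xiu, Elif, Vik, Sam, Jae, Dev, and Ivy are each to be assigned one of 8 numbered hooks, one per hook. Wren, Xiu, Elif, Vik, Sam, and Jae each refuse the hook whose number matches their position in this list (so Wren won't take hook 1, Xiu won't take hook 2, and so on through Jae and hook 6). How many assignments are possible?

Let Aᵢ (for 1 ≤ i ≤ 6) be the placements that put person i in their forbidden hook. Any j of these fix j positions, leaving (8−j)! ways to fill the rest, and there are C(6,j) ways to pick which j.
By inclusion–exclusion, the number of valid placements is Σ_{j=0}^{6} (−1)^j C(6,j)·(8−j)!.
Computing: 40320 − 30240 + 10800 − 2400 + 360 − 36 + 2 = 18806.

18806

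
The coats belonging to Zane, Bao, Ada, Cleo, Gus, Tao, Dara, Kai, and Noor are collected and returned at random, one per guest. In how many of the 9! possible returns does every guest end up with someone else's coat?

133496

Count assignments avoiding every fixed point. For any j of the 9 guests fixed to their own coat, the other 9−j can be arranged in (9−j)! ways.
By inclusion–exclusion this is Σ_{j=0}^{9} (−1)^j C(9,j)·(9−j)!.
Computing: 362880 − 362880 + 181440 − 60480 + 15120 − 3024 + 504 − 72 + 9 − 1 = 133496.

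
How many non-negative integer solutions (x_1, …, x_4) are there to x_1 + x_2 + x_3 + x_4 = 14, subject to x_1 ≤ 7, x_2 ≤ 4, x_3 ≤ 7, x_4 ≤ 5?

Ignoring the caps, the number of non-negative solutions to x_1+…+x_4 = 14 is C(17,3) = 680.
Subtract solutions that violate a single cap (substitute x_i' = x_i − (cap_i+1)): x_1 ≥ 8 gives C(9,3) = 84; x_2 ≥ 5 gives C(12,3) = 220; x_3 ≥ 8 gives C(9,3) = 84; x_4 ≥ 6 gives C(11,3) = 165. Together 553.
Add back pairs where two caps are both exceeded: 4 + 0 + 1 + 4 + 20 + 1 = 30.
By inclusion–exclusion the count is 680 − 553 + 30 = 157.

157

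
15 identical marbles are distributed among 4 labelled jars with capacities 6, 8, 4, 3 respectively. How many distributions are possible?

70

By stars and bars, unrestricted non-negative solutions to x_1+…+x_4 = 15 number C(15+3,3) = 816.
Subtract solutions that violate a single cap (substitute x_i' = x_i − (cap_i+1)): x_1 ≥ 7 gives C(11,3) = 165; x_2 ≥ 9 gives C(9,3) = 84; x_3 ≥ 5 gives C(13,3) = 286; x_4 ≥ 4 gives C(14,3) = 364. Together 899.
Add back pairs where two caps are both exceeded: 0 + 20 + 35 + 4 + 10 + 84 = 153.
By inclusion–exclusion the count is 816 − 899 + 153 = 70.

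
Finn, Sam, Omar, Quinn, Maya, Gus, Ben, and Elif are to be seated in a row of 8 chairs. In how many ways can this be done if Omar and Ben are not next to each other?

Of the 8! = 40320 arrangements, those with Omar and Ben adjacent number 2 × 7! = 10080 (treat the pair as a block with 2 internal orders).
So 40320 − 10080 = 30240 arrangements keep them apart.

30240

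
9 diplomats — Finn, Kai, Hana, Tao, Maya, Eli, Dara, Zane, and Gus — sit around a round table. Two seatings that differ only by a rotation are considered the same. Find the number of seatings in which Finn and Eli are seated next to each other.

Treat {Finn, Eli} as one unit (2 internal orders) and seat the resulting 8 units around the table: (7)! circular arrangements.
So 2 × (7)! = 2 × 5040 = 10080.

10080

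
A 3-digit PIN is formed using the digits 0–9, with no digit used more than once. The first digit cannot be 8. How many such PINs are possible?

648

The first digit has 10−1 = 9 choices (anything except 8).
The remaining 2 digits are filled from the other 9 symbols without repetition: 9 × 8 = 72.
Total: 9 × 72 = 648.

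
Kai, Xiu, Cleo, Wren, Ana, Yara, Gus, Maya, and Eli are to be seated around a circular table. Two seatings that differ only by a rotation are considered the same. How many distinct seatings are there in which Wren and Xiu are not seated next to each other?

30240

All circular seatings of 9 people number (8)! = 40320.
Those with Wren next to Xiu: fuse the pair into one unit and seat 8 units around a circle — 2·(7)! = 10080.
Subtracting, 40320 − 10080 = 30240.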